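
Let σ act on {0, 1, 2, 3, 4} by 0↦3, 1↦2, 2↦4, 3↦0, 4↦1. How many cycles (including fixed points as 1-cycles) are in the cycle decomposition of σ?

2

Cycle decomposition: (0 3) (1 2 4).
2 cycles.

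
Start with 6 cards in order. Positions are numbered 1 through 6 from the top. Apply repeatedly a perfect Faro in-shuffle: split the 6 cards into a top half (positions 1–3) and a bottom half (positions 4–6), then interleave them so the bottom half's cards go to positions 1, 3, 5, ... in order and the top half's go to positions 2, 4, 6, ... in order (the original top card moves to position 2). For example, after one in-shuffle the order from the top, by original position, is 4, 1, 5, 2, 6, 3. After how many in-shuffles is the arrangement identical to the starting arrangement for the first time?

3

The in-shuffle permutes the 6 positions with cycle lengths [3, 3].
Every card is home exactly when every cycle has completed a whole number of laps, i.e. after lcm(3) = 3 in-shuffles.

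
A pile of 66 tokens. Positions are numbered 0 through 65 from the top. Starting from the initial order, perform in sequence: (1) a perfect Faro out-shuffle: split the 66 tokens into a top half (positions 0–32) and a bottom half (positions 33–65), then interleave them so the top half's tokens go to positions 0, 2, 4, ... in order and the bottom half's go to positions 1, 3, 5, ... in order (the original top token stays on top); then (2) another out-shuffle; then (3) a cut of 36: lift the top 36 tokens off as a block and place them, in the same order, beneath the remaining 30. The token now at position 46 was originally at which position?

4

Undo the operations in reverse order, starting from position 46:
  undo op 3 (cut 36): 46 ← 16
  undo op 2 (out-shuffle, from top half): 16 ← 8
  undo op 1 (out-shuffle, from top half): 8 ← 4
So the token at position 46 came from original position 4.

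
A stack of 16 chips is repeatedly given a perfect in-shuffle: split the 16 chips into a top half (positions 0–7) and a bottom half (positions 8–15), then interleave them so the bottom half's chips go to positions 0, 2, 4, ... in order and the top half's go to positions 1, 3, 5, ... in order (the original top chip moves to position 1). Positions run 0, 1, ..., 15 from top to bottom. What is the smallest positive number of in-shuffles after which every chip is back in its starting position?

8

The in-shuffle permutes the 16 positions with cycle lengths [8, 8].
Every chip is home exactly when every cycle has completed a whole number of laps, i.e. after lcm(8) = 8 in-shuffles.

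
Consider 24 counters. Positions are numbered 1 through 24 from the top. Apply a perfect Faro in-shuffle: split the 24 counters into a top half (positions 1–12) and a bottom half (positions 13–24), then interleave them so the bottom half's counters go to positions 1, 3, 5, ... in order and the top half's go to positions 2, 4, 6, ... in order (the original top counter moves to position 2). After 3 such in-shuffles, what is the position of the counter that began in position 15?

Track the counter's position through each in-shuffle:
15 → 5 → 10 → 20

20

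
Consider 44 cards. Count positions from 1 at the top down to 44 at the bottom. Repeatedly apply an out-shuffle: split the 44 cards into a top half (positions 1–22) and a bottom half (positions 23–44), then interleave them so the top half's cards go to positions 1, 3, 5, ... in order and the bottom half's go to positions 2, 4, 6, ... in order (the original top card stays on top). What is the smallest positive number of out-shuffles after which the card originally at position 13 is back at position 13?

14

Follow position 13 under repeated out-shuffles:
13 → 25 → 6 → 11 → 21 → 41 → 38 → 32 → 20 → 39 → 34 → 24 → 4 → 7 → 13
It first returns after 14 out-shuffles.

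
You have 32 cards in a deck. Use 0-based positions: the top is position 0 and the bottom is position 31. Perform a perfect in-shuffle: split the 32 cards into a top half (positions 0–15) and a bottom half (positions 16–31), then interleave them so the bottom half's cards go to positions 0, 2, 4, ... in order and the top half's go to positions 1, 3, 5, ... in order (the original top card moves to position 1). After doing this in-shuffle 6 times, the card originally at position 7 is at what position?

Track the card's position through each in-shuffle:
7 → 15 → 31 → 30 → 28 → 24 → 16

16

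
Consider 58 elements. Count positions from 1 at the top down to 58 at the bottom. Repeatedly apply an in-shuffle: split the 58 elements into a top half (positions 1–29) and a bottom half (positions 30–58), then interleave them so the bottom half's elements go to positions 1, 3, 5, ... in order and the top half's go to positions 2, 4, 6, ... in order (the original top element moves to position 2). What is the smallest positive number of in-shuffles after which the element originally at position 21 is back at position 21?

58

Follow position 21 under repeated in-shuffles:
21 → 42 → 25 → 50 → 41 → 23 → 46 → 33 → ... → 21 (length 58)
It first returns after 58 in-shuffles.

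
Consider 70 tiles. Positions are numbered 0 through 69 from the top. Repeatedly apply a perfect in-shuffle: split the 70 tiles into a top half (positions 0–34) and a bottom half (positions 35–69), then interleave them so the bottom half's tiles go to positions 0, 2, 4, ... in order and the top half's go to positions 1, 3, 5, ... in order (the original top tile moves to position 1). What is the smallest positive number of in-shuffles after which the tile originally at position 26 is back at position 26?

35

Follow position 26 under repeated in-shuffles:
26 → 53 → 36 → 2 → 5 → 11 → 23 → 47 → ... → 26 (length 35)
It first returns after 35 in-shuffles.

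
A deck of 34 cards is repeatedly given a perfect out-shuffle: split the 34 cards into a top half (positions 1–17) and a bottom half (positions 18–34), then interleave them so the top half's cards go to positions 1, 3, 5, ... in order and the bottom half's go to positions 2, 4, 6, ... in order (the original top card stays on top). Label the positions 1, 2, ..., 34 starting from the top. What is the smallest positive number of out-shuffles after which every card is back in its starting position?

The out-shuffle permutes the 34 positions with cycle lengths [1, 1, 2, 10, 10, 10].
Every card is home exactly when every cycle has completed a whole number of laps, i.e. after lcm(1, 2, 10) = 10 out-shuffles.

10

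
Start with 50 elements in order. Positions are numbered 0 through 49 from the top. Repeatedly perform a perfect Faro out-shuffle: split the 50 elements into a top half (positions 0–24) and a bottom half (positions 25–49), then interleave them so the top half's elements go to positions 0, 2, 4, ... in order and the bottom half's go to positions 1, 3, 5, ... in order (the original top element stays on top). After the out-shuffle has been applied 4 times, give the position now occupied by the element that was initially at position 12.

Track the element's position through each out-shuffle:
12 → 24 → 48 → 47 → 45

45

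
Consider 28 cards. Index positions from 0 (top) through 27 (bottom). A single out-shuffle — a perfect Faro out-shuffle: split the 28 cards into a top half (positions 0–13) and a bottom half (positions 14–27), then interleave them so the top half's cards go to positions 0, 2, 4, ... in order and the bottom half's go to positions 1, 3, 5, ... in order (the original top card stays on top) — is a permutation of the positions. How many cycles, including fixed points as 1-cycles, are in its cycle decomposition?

Trace each unvisited position around until it returns:
(0) (1 2 4 8 16 5 ... len 18) (3 6 12 24 21 15) (9 18) (27)
5 cycles in total.

5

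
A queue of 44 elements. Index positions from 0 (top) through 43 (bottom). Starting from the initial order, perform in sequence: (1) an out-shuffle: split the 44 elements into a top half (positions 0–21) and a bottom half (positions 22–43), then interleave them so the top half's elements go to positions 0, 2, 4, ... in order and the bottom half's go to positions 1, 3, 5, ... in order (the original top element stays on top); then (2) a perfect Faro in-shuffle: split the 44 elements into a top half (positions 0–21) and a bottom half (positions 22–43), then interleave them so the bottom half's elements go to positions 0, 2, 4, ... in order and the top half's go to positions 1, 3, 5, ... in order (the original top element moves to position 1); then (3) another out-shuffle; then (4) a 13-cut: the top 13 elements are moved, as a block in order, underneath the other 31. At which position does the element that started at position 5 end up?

Track the element from position 5 forward through each operation:
  after op 1 (out-shuffle): 5 → 10
  after op 2 (in-shuffle): 10 → 21
  after op 3 (out-shuffle): 21 → 42
  after op 4 (cut 13): 42 → 29

29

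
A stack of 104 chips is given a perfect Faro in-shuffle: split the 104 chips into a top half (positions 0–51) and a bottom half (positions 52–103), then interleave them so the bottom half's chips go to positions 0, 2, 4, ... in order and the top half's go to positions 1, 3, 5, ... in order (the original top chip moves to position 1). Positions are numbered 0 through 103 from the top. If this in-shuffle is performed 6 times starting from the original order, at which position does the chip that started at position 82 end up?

61

Track the chip's position through each in-shuffle:
82 → 60 → 16 → 33 → 67 → 30 → 61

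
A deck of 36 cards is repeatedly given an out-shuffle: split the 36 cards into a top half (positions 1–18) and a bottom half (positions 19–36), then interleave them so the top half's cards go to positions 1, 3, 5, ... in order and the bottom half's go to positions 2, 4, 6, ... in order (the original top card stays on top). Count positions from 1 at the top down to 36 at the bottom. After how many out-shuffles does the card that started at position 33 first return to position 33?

Follow position 33 under repeated out-shuffles:
33 → 30 → 24 → 12 → 23 → 10 → 19 → 2 → 3 → 5 → 9 → 17 → 33
It first returns after 12 out-shuffles.

12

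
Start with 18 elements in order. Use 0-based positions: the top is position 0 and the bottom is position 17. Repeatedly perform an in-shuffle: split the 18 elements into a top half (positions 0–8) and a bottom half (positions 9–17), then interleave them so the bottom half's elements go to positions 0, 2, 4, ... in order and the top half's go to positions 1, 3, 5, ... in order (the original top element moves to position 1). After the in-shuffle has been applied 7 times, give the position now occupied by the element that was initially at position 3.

17

Track the element's position through each in-shuffle:
3 → 7 → 15 → 12 → 6 → 13 → 8 → 17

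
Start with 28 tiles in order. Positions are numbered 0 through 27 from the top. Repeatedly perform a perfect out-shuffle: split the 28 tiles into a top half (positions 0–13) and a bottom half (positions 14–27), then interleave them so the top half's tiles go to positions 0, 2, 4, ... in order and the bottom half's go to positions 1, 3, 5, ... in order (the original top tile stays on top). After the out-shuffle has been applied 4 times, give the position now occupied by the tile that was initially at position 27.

27

Position 27 is a fixed point of every out-shuffle, so the tile never moves.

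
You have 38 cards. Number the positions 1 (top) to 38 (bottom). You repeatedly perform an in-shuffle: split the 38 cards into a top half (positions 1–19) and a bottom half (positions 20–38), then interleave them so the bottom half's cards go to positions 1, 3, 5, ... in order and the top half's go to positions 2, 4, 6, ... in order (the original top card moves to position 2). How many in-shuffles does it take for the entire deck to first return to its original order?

The in-shuffle permutes the 38 positions with cycle lengths [2, 12, 12, 12].
Every card is home exactly when every cycle has completed a whole number of laps, i.e. after lcm(2, 12) = 12 in-shuffles.

12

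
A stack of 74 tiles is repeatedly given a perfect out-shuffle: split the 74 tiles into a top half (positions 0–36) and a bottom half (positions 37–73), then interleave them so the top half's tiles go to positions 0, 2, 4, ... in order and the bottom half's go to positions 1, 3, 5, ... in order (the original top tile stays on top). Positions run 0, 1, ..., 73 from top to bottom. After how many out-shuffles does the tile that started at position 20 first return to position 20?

Follow position 20 under repeated out-shuffles:
20 → 40 → 7 → 14 → 28 → 56 → 39 → 5 → 10 → 20
It first returns after 9 out-shuffles.

9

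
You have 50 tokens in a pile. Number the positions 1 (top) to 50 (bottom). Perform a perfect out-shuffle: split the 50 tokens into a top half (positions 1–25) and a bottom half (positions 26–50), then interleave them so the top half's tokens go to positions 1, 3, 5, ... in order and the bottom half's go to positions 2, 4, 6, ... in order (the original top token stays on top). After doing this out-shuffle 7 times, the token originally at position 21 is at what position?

Track the token's position through each out-shuffle:
21 → 41 → 32 → 14 → 27 → 4 → 7 → 13

13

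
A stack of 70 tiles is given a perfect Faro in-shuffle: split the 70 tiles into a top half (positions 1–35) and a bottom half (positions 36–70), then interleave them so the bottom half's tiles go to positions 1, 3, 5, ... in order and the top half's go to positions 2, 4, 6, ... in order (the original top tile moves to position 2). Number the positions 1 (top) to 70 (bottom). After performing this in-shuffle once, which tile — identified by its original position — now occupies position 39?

55

Work backwards from position 39, undoing one in-shuffle at a time:
39 ← 55
So the tile now at position 39 started at position 55.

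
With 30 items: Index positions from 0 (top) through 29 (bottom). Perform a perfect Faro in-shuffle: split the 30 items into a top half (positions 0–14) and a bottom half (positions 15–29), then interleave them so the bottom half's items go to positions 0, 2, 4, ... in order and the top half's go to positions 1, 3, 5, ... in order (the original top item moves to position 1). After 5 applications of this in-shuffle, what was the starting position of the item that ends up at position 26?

Work backwards from position 26, undoing one in-shuffle at a time:
26 ← 28 ← 29 ← 14 ← 22 ← 26
So the item now at position 26 started at position 26.

26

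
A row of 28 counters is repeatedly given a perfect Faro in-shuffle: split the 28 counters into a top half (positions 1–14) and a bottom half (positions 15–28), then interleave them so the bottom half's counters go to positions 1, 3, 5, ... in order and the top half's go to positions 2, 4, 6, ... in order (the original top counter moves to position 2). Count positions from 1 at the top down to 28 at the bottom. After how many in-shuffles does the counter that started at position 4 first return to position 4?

28

Follow position 4 under repeated in-shuffles:
4 → 8 → 16 → 3 → 6 → 12 → 24 → 19 → ... → 4 (length 28)
It first returns after 28 in-shuffles.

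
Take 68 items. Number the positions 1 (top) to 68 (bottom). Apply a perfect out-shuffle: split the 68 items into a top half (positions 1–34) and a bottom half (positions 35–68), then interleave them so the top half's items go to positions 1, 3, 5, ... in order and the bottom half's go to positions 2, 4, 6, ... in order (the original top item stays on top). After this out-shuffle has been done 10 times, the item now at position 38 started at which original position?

10

Work backwards from position 38, undoing one out-shuffle at a time:
38 ← 53 ← 27 ← 14 ← 41 ← 21 ← 11 ← 6 ← 37 ← 19 ← 10
So the item now at position 38 started at position 10.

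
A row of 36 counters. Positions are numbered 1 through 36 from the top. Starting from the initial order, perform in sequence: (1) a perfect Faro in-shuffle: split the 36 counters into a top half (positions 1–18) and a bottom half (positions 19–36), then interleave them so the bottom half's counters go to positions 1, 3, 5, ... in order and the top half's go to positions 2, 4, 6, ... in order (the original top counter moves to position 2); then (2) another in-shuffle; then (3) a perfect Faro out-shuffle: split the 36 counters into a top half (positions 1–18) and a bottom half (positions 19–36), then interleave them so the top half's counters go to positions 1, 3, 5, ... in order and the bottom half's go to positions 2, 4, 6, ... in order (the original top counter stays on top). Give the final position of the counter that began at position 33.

6

Track the counter from position 33 forward through each operation:
  after op 1 (in-shuffle): 33 → 29
  after op 2 (in-shuffle): 29 → 21
  after op 3 (out-shuffle): 21 → 6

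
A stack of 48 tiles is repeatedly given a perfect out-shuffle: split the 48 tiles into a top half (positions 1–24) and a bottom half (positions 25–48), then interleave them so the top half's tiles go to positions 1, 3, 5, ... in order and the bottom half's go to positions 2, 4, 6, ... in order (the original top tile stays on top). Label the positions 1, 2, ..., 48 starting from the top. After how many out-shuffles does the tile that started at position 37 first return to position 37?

Follow position 37 under repeated out-shuffles:
37 → 26 → 4 → 7 → 13 → 25 → 2 → 3 → ... → 37 (length 23)
It first returns after 23 out-shuffles.

23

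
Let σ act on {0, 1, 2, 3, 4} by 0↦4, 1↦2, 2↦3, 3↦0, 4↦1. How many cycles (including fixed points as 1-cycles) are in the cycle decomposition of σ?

Cycle decomposition: (0 4 1 2 3).
1 cycle.

1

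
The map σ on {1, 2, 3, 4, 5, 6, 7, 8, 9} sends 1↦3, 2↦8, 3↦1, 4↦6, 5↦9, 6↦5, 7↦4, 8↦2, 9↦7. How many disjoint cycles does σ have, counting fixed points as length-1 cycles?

Cycle decomposition: (1 3) (2 8) (4 6 5 9 7).
3 cycles.

3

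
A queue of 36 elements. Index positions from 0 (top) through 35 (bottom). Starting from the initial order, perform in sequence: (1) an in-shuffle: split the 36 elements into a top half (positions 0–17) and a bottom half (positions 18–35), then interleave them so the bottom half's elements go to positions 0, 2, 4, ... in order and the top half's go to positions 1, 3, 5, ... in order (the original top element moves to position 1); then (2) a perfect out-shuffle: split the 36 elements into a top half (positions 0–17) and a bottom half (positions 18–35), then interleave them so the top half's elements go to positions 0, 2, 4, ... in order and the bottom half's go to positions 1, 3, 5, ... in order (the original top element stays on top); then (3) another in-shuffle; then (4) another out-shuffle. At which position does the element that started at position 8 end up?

29

Track the element from position 8 forward through each operation:
  after op 1 (in-shuffle): 8 → 17
  after op 2 (out-shuffle): 17 → 34
  after op 3 (in-shuffle): 34 → 32
  after op 4 (out-shuffle): 32 → 29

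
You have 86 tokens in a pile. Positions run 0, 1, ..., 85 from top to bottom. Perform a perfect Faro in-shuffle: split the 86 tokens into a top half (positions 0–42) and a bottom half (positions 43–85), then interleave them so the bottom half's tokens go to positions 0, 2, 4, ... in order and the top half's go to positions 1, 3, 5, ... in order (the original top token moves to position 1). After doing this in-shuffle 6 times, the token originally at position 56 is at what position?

80

Track the token's position through each in-shuffle:
56 → 26 → 53 → 20 → 41 → 83 → 80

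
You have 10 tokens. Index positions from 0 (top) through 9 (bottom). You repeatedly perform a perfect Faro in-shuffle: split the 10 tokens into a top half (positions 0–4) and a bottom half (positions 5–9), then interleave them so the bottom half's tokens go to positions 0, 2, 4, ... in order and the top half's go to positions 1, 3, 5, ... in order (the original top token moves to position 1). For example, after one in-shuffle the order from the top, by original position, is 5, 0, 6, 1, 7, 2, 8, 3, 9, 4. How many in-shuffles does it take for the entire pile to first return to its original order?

10

The in-shuffle permutes the 10 positions with cycle lengths [10].
Every token is home exactly when every cycle has completed a whole number of laps, i.e. after lcm(10) = 10 in-shuffles.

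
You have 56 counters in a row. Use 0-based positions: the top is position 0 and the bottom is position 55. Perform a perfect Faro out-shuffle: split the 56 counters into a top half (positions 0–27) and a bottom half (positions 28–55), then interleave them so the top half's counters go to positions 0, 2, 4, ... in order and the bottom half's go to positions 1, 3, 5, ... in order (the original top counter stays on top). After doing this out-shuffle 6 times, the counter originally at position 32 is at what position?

Track the counter's position through each out-shuffle:
32 → 9 → 18 → 36 → 17 → 34 → 13

13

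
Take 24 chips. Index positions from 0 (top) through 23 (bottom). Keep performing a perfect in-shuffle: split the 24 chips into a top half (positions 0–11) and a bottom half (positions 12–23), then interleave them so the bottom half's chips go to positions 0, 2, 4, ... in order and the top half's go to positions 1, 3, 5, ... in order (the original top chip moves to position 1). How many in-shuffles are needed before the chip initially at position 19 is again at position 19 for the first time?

Follow position 19 under repeated in-shuffles:
19 → 14 → 4 → 9 → 19
It first returns after 4 in-shuffles.

4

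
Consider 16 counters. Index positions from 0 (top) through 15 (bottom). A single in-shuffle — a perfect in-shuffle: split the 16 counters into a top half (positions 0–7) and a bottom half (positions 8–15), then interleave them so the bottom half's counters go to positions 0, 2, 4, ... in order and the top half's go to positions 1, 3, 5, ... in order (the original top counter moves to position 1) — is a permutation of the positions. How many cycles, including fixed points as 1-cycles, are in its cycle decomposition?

2

Trace each unvisited position around until it returns:
(0 1 3 7 15 14 12 8) (2 5 11 6 13 10 4 9)
2 cycles in total.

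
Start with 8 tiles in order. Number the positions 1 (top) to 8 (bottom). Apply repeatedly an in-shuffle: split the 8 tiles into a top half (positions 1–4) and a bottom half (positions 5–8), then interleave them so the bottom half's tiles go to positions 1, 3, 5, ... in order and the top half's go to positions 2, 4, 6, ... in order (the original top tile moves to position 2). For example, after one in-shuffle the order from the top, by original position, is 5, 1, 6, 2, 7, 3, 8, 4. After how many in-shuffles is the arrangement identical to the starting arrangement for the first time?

The in-shuffle permutes the 8 positions with cycle lengths [2, 6].
Every tile is home exactly when every cycle has completed a whole number of laps, i.e. after lcm(2, 6) = 6 in-shuffles.

6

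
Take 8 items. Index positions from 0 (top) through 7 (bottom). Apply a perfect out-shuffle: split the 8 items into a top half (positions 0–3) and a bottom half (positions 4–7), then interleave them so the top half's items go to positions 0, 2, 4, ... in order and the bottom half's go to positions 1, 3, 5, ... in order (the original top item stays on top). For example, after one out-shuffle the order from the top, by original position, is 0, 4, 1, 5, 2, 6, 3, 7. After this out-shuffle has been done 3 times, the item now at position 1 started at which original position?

1

Work backwards from position 1, undoing one out-shuffle at a time:
1 ← 4 ← 2 ← 1
So the item now at position 1 started at position 1.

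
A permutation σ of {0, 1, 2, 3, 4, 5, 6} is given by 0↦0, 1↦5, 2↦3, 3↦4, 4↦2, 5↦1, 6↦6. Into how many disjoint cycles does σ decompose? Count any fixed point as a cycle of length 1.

Cycle decomposition: (0) (1 5) (2 3 4) (6).
4 cycles.

4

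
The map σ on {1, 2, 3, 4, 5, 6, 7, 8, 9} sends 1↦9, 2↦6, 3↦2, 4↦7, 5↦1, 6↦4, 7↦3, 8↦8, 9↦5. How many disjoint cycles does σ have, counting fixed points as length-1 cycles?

3

Cycle decomposition: (1 9 5) (2 6 4 7 3) (8).
3 cycles.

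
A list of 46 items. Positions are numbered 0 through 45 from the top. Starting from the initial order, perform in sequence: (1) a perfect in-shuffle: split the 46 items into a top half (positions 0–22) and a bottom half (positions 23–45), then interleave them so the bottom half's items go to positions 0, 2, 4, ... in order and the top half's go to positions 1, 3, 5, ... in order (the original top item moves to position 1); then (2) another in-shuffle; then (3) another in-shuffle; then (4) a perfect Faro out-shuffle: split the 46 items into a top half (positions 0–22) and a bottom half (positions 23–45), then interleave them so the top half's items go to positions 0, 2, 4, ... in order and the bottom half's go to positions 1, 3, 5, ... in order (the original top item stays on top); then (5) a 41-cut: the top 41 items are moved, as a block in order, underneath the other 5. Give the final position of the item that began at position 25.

Track the item from position 25 forward through each operation:
  after op 1 (in-shuffle): 25 → 4
  after op 2 (in-shuffle): 4 → 9
  after op 3 (in-shuffle): 9 → 19
  after op 4 (out-shuffle): 19 → 38
  after op 5 (cut 41): 38 → 43

43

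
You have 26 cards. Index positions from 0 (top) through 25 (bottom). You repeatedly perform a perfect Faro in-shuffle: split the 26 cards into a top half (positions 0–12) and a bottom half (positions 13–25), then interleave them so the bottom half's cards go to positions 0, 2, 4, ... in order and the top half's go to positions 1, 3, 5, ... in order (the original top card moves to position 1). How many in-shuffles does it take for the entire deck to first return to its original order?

The in-shuffle permutes the 26 positions with cycle lengths [2, 6, 18].
Every card is home exactly when every cycle has completed a whole number of laps, i.e. after lcm(2, 6, 18) = 18 in-shuffles.

18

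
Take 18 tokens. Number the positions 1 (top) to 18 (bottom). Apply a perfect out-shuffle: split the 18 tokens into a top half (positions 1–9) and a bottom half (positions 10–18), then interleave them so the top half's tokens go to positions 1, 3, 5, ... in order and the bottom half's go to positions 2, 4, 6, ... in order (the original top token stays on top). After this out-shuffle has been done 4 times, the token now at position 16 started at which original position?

3

Work backwards from position 16, undoing one out-shuffle at a time:
16 ← 17 ← 9 ← 5 ← 3
So the token now at position 16 started at position 3.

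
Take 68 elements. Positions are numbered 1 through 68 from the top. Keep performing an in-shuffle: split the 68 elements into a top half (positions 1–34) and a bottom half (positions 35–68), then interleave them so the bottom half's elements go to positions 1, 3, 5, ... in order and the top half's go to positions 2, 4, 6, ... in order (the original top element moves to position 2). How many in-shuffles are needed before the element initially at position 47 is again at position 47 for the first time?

22

Follow position 47 under repeated in-shuffles:
47 → 25 → 50 → 31 → 62 → 55 → 41 → 13 → ... → 47 (length 22)
It first returns after 22 in-shuffles.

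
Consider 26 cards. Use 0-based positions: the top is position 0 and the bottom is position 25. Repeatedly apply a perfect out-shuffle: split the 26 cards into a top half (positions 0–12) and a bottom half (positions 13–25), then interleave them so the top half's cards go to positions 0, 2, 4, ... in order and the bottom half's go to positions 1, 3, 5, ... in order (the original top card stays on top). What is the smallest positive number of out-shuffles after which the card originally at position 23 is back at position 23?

20

Follow position 23 under repeated out-shuffles:
23 → 21 → 17 → 9 → 18 → 11 → 22 → 19 → 13 → 1 → 2 → 4 → 8 → 16 → 7 → 14 → 3 → 6 → 12 → 24 → 23
It first returns after 20 out-shuffles.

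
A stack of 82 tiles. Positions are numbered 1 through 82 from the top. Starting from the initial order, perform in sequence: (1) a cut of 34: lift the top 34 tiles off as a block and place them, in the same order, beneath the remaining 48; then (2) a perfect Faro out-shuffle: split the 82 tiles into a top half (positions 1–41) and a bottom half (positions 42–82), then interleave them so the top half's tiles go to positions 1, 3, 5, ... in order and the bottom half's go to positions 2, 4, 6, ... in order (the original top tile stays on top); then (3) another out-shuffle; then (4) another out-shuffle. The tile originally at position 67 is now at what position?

Track the tile from position 67 forward through each operation:
  after op 1 (cut 34): 67 → 33
  after op 2 (out-shuffle): 33 → 65
  after op 3 (out-shuffle): 65 → 48
  after op 4 (out-shuffle): 48 → 14

14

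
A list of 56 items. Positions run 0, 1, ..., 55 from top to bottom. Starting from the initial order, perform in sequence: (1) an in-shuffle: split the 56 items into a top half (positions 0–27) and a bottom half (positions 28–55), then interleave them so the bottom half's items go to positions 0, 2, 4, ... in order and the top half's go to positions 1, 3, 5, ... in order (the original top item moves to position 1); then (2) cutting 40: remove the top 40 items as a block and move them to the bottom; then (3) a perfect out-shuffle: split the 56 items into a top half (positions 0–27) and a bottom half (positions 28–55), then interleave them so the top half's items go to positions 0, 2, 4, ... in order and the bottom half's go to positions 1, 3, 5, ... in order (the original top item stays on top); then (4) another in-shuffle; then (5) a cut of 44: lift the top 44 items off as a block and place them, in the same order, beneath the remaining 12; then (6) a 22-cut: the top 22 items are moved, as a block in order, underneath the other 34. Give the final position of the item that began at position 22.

Track the item from position 22 forward through each operation:
  after op 1 (in-shuffle): 22 → 45
  after op 2 (cut 40): 45 → 5
  after op 3 (out-shuffle): 5 → 10
  after op 4 (in-shuffle): 10 → 21
  after op 5 (cut 44): 21 → 33
  after op 6 (cut 22): 33 → 11

11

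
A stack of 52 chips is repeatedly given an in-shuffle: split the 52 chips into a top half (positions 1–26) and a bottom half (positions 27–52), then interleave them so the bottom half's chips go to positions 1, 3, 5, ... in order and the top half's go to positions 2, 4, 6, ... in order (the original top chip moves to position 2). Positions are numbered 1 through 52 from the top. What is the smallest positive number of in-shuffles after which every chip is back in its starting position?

52

The in-shuffle permutes the 52 positions with cycle lengths [52].
Every chip is home exactly when every cycle has completed a whole number of laps, i.e. after lcm(52) = 52 in-shuffles.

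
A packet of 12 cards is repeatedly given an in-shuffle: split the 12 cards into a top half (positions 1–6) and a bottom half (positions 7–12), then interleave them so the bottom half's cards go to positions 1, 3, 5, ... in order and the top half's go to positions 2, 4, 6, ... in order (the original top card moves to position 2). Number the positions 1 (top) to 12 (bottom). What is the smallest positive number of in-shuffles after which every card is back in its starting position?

12

The in-shuffle permutes the 12 positions with cycle lengths [12].
Every card is home exactly when every cycle has completed a whole number of laps, i.e. after lcm(12) = 12 in-shuffles.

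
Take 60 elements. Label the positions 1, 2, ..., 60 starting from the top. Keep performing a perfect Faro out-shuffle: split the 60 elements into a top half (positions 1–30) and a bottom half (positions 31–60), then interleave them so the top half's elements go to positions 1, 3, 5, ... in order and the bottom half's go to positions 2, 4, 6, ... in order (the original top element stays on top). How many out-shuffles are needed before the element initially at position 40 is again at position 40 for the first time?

58

Follow position 40 under repeated out-shuffles:
40 → 20 → 39 → 18 → 35 → 10 → 19 → 37 → ... → 40 (length 58)
It first returns after 58 out-shuffles.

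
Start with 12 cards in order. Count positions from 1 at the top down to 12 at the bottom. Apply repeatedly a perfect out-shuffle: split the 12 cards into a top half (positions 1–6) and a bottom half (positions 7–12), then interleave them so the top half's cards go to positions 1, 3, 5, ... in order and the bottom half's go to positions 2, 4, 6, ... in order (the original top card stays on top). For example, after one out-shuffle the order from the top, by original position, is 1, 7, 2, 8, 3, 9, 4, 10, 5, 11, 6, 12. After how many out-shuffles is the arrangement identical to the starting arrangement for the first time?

The out-shuffle permutes the 12 positions with cycle lengths [1, 1, 10].
Every card is home exactly when every cycle has completed a whole number of laps, i.e. after lcm(1, 10) = 10 out-shuffles.

10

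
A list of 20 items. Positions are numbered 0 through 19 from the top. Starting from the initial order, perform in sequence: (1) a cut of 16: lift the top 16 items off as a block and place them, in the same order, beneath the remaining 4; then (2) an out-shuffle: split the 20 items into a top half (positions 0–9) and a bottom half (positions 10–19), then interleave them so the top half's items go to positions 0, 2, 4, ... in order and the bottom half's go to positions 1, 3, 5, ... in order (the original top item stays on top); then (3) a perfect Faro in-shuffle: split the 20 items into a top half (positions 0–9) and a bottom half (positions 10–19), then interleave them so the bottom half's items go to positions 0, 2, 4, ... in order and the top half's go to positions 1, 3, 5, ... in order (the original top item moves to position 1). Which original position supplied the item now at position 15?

9

Undo the operations in reverse order, starting from position 15:
  undo op 3 (in-shuffle, from top half): 15 ← 7
  undo op 2 (out-shuffle, from bottom half): 7 ← 13
  undo op 1 (cut 16): 13 ← 9
So the item at position 15 came from original position 9.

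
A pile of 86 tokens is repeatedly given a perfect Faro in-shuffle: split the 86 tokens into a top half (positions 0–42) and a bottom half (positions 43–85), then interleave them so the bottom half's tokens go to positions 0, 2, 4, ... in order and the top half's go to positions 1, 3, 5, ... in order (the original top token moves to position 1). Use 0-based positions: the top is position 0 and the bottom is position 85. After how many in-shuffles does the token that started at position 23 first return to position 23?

28

Follow position 23 under repeated in-shuffles:
23 → 47 → 8 → 17 → 35 → 71 → 56 → 26 → ... → 23 (length 28)
It first returns after 28 in-shuffles.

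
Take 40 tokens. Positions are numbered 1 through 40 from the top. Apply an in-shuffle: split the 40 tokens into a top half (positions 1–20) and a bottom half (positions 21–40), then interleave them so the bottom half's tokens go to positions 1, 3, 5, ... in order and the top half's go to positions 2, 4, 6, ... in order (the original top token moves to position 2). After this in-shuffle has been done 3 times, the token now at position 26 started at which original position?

Work backwards from position 26, undoing one in-shuffle at a time:
26 ← 13 ← 27 ← 34
So the token now at position 26 started at position 34.

34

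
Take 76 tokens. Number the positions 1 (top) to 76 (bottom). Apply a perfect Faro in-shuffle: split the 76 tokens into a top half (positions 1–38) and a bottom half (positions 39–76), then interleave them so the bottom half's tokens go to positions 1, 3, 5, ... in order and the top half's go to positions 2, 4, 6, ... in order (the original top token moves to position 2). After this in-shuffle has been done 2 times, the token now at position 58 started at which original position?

53

Work backwards from position 58, undoing one in-shuffle at a time:
58 ← 29 ← 53
So the token now at position 58 started at position 53.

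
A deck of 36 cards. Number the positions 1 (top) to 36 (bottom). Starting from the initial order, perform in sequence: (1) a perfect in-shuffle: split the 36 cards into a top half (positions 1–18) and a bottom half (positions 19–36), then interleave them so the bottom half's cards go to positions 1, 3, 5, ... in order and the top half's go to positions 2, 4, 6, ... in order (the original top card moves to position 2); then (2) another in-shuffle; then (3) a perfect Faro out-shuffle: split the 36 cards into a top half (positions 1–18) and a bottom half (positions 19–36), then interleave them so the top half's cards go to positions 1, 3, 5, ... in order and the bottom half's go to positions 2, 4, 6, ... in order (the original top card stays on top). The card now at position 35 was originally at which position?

Undo the operations in reverse order, starting from position 35:
  undo op 3 (out-shuffle, from top half): 35 ← 18
  undo op 2 (in-shuffle, from top half): 18 ← 9
  undo op 1 (in-shuffle, from bottom half): 9 ← 23
So the card at position 35 came from original position 23.

23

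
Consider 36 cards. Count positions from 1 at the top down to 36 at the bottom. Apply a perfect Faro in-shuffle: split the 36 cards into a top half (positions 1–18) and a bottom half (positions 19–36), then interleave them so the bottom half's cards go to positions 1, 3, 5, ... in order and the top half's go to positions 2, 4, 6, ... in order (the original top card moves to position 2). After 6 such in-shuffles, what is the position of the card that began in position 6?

Track the card's position through each in-shuffle:
6 → 12 → 24 → 11 → 22 → 7 → 14

14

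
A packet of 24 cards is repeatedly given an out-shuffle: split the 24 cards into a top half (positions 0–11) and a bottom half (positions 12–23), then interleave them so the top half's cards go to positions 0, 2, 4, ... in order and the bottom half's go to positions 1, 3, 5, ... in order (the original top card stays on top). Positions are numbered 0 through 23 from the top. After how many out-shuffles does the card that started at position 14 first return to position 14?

Follow position 14 under repeated out-shuffles:
14 → 5 → 10 → 20 → 17 → 11 → 22 → 21 → 19 → 15 → 7 → 14
It first returns after 11 out-shuffles.

11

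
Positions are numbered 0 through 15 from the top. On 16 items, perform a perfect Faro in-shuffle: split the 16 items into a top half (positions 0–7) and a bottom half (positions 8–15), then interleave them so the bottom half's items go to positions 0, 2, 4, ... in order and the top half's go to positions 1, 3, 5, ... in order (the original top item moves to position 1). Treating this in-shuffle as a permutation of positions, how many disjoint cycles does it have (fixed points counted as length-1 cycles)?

Trace each unvisited position around until it returns:
(0 1 3 7 15 14 12 8) (2 5 11 6 13 10 4 9)
2 cycles in total.

2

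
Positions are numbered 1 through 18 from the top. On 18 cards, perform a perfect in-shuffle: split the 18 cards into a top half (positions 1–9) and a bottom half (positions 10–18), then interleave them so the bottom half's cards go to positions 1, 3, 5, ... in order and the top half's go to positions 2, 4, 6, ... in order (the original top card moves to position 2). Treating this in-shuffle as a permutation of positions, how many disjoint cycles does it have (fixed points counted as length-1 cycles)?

Trace each unvisited position around until it returns:
(1 2 4 8 16 13 ... len 18)
1 cycle in total.

1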